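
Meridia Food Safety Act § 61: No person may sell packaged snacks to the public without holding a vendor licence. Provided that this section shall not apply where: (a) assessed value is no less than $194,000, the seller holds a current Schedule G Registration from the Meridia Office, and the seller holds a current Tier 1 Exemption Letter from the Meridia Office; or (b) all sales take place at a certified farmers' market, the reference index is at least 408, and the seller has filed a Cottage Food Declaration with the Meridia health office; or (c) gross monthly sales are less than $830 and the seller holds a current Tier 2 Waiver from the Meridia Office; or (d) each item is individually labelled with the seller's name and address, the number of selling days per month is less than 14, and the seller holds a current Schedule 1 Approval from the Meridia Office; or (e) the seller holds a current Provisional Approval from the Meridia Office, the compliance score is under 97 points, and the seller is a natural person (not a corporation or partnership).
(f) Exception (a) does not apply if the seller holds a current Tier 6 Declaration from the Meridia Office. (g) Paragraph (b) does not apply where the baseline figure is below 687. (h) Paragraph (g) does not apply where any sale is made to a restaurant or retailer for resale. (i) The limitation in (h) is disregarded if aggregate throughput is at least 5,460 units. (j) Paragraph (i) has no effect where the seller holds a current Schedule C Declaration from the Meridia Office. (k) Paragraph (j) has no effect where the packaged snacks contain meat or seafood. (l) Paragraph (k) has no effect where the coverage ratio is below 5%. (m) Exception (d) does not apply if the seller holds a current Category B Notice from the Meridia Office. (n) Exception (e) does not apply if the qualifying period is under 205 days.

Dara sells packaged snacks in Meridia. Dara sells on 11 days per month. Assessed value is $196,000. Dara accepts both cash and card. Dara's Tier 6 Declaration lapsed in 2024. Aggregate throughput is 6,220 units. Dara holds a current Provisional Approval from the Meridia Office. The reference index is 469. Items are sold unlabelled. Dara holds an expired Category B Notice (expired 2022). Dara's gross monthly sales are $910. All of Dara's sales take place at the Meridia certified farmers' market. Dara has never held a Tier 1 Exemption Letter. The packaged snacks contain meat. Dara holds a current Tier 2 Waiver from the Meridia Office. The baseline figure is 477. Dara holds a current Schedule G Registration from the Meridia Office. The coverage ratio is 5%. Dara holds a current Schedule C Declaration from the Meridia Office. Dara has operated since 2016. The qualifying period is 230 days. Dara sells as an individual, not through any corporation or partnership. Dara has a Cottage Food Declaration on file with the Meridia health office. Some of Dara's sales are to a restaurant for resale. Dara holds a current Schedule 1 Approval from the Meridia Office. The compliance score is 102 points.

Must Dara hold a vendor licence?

Yes — Dara must hold a vendor licence.

Exception (a) does not apply: there is no Tier 1 Exemption Letter in force.
Exception (b) is satisfied on its face — all sales are at a certified farmers' market; the reference index is 469, meeting the 408 threshold; a Cottage Food Declaration is on file. But applying paragraphs (g)–(l): (g) operates — the baseline figure is 477, below the 687 limit. (h) would limit (g) — some sales are to a restaurant for resale — but (i) sets (h) aside: (i) is engaged — aggregate throughput is 6,220 units, meeting the 5,460 units threshold. (j) would limit (i) — a current Schedule C Declaration is held — but (k) sets (j) aside: (k) operates against (j): the packaged snacks contain meat. (l), which would lift (k), does not operate here — the coverage ratio is 5%, not below 5%. So (b) is unavailable.
Exception (c) fails — gross monthly sales are $910, not less than $830.
Exception (d) fails — items are sold unlabelled.
Exception (e) fails — the compliance score is 102 points, not under 97 points.
No exception applies. The general rule governs.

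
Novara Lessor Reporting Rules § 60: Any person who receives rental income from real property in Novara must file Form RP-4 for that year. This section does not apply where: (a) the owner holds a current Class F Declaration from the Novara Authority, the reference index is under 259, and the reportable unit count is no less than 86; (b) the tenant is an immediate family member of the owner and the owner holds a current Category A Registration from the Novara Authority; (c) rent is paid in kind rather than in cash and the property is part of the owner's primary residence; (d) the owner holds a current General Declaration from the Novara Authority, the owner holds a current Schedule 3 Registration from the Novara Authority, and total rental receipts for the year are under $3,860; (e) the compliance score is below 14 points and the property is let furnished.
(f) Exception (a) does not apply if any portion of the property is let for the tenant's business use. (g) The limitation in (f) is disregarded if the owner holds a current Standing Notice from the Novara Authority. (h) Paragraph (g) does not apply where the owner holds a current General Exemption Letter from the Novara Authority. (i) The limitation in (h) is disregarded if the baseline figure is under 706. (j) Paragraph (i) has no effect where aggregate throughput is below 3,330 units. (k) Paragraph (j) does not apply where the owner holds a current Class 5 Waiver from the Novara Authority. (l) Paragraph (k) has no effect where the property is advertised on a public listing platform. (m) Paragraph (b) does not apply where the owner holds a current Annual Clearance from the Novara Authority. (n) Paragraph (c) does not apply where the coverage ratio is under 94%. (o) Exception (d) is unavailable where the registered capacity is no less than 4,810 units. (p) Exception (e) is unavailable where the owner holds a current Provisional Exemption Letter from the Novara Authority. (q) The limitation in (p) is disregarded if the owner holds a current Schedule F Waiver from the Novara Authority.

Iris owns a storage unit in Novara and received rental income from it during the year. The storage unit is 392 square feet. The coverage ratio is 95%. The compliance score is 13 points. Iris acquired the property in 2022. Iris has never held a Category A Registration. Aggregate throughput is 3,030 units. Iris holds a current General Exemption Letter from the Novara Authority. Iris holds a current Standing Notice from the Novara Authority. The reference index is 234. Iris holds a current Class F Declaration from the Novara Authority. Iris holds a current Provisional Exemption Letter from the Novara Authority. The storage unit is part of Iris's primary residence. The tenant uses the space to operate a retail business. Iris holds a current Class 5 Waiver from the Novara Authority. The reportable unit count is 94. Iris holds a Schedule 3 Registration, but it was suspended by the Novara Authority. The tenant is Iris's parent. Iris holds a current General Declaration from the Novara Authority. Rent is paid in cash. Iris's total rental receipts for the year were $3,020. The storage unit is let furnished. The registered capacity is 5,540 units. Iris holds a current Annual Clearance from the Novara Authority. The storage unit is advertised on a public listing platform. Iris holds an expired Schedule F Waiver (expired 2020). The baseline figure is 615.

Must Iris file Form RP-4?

Yes — Iris must file Form RP-4.

All of (a)'s requirements are met (a current Class F Declaration is held; the reference index is 234, under the 259 limit; the reportable unit count is 94, meeting the 86 threshold). Turning to paragraphs (f)–(l): (f) operates against (a): the space is let for business use. (g) would limit (f) — a current Standing Notice is held — but (h) sets (g) aside: (h) applies — a current General Exemption Letter is held. (i) is engaged (the baseline figure is 615, under the 706 limit), but is set aside by (j): (j) is triggered — aggregate throughput is 3,030 units, below the 3,330 units limit. (k) would limit (j) — a current Class 5 Waiver is held — but (l) sets (k) aside: (l) operates — the property is publicly advertised. (a) is therefore removed.
Exception (b) fails — there is no Category A Registration in force.
Exception (c) requires that rent is paid in kind rather than in cash; but rent is paid in cash, so (c) is unavailable.
Exception (d) fails — there is no Schedule 3 Registration in force.
Exception (e) is satisfied on its face — the compliance score is 13 points, below the 14 points limit; the property is let furnished. But: (p) operates against (e): a current Provisional Exemption Letter is held. (q) is inapplicable (no current Schedule F Waiver is held), so (p) stands. (e) is therefore removed.
None of the exceptions is available; § 60 applies in full.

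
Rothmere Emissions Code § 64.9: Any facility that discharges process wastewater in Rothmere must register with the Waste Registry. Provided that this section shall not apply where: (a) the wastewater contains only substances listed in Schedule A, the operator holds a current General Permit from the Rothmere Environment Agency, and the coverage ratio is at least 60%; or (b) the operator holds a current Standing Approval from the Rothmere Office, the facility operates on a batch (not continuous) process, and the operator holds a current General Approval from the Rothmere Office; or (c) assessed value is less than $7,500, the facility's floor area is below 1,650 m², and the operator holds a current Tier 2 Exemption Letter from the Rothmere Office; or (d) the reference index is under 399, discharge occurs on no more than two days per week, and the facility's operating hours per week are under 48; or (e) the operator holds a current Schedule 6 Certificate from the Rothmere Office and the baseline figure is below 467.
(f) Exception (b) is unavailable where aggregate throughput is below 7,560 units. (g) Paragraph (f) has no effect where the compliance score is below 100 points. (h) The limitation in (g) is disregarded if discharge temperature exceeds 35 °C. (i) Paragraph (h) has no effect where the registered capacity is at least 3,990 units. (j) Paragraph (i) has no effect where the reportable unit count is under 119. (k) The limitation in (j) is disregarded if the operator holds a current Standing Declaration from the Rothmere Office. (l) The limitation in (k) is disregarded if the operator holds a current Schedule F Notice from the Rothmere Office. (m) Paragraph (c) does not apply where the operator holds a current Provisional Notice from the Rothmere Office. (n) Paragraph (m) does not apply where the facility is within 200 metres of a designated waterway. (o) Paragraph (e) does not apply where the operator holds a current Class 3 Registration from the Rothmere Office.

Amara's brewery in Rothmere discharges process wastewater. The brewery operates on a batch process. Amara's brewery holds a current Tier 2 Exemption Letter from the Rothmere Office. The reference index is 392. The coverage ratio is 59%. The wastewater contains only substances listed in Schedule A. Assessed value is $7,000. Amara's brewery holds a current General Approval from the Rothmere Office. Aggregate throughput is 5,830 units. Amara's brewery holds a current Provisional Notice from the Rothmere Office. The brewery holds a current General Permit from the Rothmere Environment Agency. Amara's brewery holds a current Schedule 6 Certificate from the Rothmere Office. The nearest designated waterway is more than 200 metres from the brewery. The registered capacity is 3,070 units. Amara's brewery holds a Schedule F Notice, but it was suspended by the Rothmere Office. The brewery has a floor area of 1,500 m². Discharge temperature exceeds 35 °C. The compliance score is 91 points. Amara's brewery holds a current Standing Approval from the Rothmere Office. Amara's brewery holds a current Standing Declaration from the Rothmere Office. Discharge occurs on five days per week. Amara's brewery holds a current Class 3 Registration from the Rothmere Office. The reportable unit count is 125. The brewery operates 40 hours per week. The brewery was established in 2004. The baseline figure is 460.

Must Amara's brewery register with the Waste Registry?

Yes — Amara's brewery must register with the Waste Registry.

Exception (a) fails — the coverage ratio is 59%, short of 60%.
All of (b)'s requirements are met (a current Standing Approval is held; the facility operates on a batch process; a current General Approval is held). But: (f) is triggered — aggregate throughput is 5,830 units, below the 7,560 units limit. (g) is triggered (the compliance score is 91 points, below the 100 points limit), but yields to (h): (h) operates against (g): discharge temperature exceeds 35 °C. (i) does not operate here (the registered capacity is 3,070 units, short of 3,990 units), so (h) stands. (b) is therefore removed.
Exception (c)'s conditions are all satisfied: assessed value is $7,000, less than the $7,500 limit; the facility's floor area is 1,500 m², below the 1,650 m² limit; a current Tier 2 Exemption Letter is held. But applying paragraphs (m)–(n): (m) operates against (c): a current Provisional Notice is held. (n), which would lift (m), is inapplicable — the brewery is more than 200 m from any designated waterway. So (c) is unavailable.
Exception (d) fails — discharge occurs on five days per week.
Exception (e) is satisfied on its face — a current Schedule 6 Certificate is held; the baseline figure is 460, below the 467 limit. But: (o) is engaged — a current Class 3 Registration is held. (e) is therefore removed.
No exception is made out. Amara's brewery falls within the general rule.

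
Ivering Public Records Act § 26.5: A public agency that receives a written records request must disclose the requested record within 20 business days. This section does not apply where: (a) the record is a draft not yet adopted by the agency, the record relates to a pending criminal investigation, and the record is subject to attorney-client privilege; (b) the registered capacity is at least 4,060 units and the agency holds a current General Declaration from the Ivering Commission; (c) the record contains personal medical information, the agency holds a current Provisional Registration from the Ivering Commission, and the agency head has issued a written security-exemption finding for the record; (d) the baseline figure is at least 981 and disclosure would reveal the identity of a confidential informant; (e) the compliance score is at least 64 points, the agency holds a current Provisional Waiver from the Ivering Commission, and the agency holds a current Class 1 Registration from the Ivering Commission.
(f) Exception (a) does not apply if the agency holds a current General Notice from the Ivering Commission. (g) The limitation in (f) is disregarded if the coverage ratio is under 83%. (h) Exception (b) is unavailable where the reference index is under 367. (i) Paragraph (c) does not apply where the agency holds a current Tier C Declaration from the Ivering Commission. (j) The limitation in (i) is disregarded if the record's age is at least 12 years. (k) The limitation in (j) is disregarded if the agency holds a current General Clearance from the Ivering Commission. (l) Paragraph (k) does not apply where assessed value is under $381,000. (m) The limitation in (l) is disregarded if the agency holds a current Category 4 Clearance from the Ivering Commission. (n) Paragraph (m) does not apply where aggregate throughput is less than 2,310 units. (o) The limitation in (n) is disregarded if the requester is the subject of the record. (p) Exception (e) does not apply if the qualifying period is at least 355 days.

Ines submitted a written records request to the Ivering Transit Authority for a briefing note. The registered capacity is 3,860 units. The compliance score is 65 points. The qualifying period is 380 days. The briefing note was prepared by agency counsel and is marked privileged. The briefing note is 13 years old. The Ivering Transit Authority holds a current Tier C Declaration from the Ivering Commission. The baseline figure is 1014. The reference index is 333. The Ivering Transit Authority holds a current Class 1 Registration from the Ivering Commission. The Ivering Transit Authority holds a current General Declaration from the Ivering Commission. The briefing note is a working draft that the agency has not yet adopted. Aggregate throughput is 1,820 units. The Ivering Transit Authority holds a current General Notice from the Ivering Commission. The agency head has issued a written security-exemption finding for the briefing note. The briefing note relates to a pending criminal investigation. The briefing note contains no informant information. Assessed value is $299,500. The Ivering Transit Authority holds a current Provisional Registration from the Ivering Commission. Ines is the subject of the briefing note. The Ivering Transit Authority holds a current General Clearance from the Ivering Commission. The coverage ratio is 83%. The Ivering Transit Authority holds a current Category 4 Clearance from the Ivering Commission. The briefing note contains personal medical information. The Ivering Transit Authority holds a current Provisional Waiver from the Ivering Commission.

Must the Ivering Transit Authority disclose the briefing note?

Exception (a) is satisfied on its face — the briefing note is an unadopted draft; the briefing note relates to a pending investigation; the briefing note is privileged. However, paragraphs (f)–(g) must be considered: (f) operates against (a): a current General Notice is held. (g), which would lift (f), does not operate here — the coverage ratio is 83%, not under 83%. Exception (a) does not apply.
Exception (b) fails — the registered capacity is 3,860 units, short of 4,060 units.
All of (c)'s requirements are met (the briefing note contains personal medical information; a current Provisional Registration is held; a written security-exemption finding has been issued). But applying paragraphs (i)–(o): (i) is engaged — a current Tier C Declaration is held. (j) would limit (i) — the record's age is 13 years, meeting the 12 years threshold — but (k) sets (j) aside: (k) operates against (j): a current General Clearance is held. (l) applies (assessed value is $299,500, under the $381,000 limit), but is displaced by (m): (m) operates — a current Category 4 Clearance is held. (n) is triggered (aggregate throughput is 1,820 units, less than the 2,310 units limit), but is itself disapplied by (o): (o) operates against (n): Ines is the subject of the briefing note. So (c) is unavailable.
Exception (d) does not apply: the briefing note contains no informant information.
Exception (e)'s conditions are all satisfied: the compliance score is 65 points, meeting the 64 points threshold; a current Provisional Waiver is held; a current Class 1 Registration is held. But applying paragraph (p): (p) applies — the qualifying period is 380 days, meeting the 355 days threshold. (e) is therefore removed.
No exception displaces § 26.5.

Yes — the Ivering Transit Authority must disclose the briefing note.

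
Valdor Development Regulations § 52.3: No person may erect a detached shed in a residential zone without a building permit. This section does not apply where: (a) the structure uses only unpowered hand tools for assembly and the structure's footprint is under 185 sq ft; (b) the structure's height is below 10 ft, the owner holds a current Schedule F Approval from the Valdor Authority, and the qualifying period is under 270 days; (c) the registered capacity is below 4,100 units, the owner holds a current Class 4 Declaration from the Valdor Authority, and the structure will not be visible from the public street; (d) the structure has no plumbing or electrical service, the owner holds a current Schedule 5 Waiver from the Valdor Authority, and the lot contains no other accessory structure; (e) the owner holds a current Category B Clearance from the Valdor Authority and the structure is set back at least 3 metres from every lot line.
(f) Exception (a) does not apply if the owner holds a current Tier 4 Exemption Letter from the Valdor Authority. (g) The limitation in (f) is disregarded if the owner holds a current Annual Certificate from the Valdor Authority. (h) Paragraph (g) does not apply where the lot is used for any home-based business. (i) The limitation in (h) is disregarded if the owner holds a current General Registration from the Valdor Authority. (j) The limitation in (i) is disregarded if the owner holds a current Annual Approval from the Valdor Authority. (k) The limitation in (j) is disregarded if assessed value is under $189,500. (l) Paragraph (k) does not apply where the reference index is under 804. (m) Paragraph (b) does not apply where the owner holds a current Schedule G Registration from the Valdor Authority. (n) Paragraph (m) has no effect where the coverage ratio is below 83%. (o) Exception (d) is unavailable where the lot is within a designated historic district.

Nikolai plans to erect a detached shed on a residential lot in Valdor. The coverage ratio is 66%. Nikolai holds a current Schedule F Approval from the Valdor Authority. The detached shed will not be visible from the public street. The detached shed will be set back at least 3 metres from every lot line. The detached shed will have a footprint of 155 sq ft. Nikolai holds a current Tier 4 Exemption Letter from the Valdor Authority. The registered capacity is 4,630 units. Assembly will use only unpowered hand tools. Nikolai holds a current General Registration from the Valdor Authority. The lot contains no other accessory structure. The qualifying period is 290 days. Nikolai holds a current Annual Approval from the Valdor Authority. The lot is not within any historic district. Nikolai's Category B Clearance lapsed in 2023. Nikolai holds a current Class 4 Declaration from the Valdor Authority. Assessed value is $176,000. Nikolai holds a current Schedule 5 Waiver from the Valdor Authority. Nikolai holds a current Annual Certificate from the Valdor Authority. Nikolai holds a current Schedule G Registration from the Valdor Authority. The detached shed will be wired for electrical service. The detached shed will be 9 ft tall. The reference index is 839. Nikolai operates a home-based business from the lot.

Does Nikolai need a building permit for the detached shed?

Exception (a) is satisfied on its face — assembly uses only hand tools; the structure's footprint is 155 sq ft, under the 185 sq ft limit. Applying paragraphs (f)–(l): (f) would limit (a) — a current Tier 4 Exemption Letter is held — but (g) sets (f) aside: (g) operates — a current Annual Certificate is held. (h) operates (a home-based business operates on the lot), but is set aside by (i): (i) operates against (h): a current General Registration is held. (j) is triggered (a current Annual Approval is held), but is set aside by (k): (k) operates against (j): assessed value is $176,000, under the $189,500 limit. (l), which would lift (k), is inapplicable — the reference index is 839, not under 804. (a) remains available.
Exception (b) does not apply: the qualifying period is 290 days, not under 270 days.
Exception (c) fails — the registered capacity is 4,630 units, not below 4,100 units.
Exception (d) does not apply: electrical service is planned.
Exception (e) does not apply: there is no Category B Clearance in force.

No — exception (a) applies; Nikolai does not need a building permit.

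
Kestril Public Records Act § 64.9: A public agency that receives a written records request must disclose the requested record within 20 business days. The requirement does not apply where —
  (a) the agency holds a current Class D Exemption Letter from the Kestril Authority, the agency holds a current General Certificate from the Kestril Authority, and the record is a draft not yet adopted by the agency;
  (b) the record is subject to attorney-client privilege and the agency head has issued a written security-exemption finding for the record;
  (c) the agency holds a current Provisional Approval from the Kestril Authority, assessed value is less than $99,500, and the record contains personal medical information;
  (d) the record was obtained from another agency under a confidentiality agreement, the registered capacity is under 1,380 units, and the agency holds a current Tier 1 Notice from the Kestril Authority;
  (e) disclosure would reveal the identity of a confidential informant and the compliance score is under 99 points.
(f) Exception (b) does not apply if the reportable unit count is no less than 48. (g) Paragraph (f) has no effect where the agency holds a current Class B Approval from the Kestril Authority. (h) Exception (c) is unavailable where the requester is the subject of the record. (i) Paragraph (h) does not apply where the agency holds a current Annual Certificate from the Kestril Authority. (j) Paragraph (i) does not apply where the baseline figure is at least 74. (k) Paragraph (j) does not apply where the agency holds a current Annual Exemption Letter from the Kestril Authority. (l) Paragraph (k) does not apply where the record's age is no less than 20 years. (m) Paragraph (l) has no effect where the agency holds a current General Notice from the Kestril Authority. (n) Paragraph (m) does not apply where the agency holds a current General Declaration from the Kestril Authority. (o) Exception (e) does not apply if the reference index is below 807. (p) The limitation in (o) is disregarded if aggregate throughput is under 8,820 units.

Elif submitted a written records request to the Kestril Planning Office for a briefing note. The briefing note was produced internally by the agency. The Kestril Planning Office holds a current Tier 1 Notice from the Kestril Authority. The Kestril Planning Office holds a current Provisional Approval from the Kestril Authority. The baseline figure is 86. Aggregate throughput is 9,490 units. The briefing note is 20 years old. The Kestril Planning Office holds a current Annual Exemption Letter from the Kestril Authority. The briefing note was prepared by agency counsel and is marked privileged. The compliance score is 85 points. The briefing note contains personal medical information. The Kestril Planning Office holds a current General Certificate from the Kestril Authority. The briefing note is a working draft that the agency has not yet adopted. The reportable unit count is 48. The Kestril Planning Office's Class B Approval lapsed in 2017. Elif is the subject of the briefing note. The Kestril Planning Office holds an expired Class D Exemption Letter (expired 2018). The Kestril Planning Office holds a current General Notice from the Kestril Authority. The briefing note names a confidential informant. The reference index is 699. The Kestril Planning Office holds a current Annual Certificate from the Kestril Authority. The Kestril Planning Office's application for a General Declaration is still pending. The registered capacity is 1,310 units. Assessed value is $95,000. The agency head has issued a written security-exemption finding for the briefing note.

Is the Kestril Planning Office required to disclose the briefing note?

No — exception (c) applies; the Kestril Planning Office is not required to disclose the briefing note.

Exception (a) requires that the agency holds a current Class D Exemption Letter from the Kestril Authority; but the Class D Exemption Letter is not current, so (a) is unavailable.
Exception (b): the briefing note is privileged; a written security-exemption finding has been issued — every condition holds. But applying paragraphs (f)–(g): (f) is engaged — the reportable unit count is 48, meeting the 48 threshold. (g), which would lift (f), is inapplicable — there is no Class B Approval in force. So (b) is unavailable.
Exception (c)'s conditions are all satisfied: a current Provisional Approval is held; assessed value is $95,000, less than the $99,500 limit; the briefing note contains personal medical information. Under paragraphs (h)–(n): (h) would limit (c) — Elif is the subject of the briefing note — but (i) sets (h) aside: (i) operates against (h): a current Annual Certificate is held. (j) would limit (i) — the baseline figure is 86, meeting the 74 threshold — but (k) sets (j) aside: (k) operates against (j): a current Annual Exemption Letter is held. (l) applies (the record's age is 20 years, meeting the 20 years threshold), but yields to (m): (m) operates — a current General Notice is held. (n) is inapplicable (the General Declaration is not current), so (m) stands. (c) remains available.
Exception (d) requires that the record was obtained from another agency under a confidentiality agreement; but the briefing note was produced internally, so (d) is unavailable.
Exception (e): the briefing note names a confidential informant; the compliance score is 85 points, under the 99 points limit — every condition holds. However, paragraphs (o)–(p) must be considered: (o) operates against (e): the reference index is 699, below the 807 limit. (p), which would lift (o), is not engaged — aggregate throughput is 9,490 units, not under 8,820 units. (e) is therefore removed.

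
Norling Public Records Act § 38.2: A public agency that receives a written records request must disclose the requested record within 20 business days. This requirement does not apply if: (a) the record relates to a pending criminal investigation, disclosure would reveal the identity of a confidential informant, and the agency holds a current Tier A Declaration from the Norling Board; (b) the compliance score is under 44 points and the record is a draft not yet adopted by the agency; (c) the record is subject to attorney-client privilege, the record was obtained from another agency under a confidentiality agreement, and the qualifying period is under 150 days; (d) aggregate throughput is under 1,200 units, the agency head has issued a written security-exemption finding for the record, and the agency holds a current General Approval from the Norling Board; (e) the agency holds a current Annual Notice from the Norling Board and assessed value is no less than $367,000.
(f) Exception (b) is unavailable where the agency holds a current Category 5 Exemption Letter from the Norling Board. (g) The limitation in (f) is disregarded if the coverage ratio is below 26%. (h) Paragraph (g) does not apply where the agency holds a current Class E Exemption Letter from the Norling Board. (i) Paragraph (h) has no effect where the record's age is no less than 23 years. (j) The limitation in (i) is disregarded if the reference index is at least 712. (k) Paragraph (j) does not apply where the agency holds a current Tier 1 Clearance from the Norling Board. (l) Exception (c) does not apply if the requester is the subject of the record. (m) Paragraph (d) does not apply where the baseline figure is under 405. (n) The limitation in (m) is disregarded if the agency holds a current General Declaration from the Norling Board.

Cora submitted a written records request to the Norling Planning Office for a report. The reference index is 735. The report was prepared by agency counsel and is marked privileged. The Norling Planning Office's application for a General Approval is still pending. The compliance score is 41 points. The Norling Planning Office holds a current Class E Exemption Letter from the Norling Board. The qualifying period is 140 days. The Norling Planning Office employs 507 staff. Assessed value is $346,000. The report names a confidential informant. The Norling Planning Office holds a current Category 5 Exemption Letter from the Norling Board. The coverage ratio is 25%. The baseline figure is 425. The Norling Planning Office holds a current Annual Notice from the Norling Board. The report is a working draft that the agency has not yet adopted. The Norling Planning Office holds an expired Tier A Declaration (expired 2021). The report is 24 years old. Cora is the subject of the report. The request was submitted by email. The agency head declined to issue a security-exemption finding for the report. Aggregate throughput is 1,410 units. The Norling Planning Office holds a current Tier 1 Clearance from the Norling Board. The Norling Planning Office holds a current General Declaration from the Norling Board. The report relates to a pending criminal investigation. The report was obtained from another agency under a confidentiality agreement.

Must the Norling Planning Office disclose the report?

No — exception (b) applies; the Norling Planning Office is not required to disclose the report.

Exception (a) requires that the agency holds a current Tier A Declaration from the Norling Board; but the Tier A Declaration is not current, so (a) is unavailable.
Exception (b) is satisfied on its face — the compliance score is 41 points, under the 44 points limit; the report is an unadopted draft. Under paragraphs (f)–(k): (f) would limit (b) — a current Category 5 Exemption Letter is held — but (g) sets (f) aside: (g) is engaged — the coverage ratio is 25%, below the 26% limit. (h) operates (a current Class E Exemption Letter is held), but is overridden by (i): (i) is triggered — the record's age is 24 years, meeting the 23 years threshold. (j) is engaged (the reference index is 735, meeting the 712 threshold), but is displaced by (k): (k) is triggered — a current Tier 1 Clearance is held. (b) remains available.
All of (c)'s requirements are met (the report is privileged; the report was obtained under a confidentiality agreement; the qualifying period is 140 days, under the 150 days limit). But: (l) operates — Cora is the subject of the report. Exception (c) does not apply.
Exception (d) fails — aggregate throughput is 1,410 units, not under 1,200 units.
Exception (e) requires that assessed value is no less than $367,000; but assessed value is $346,000, short of $367,000, so (e) is unavailable.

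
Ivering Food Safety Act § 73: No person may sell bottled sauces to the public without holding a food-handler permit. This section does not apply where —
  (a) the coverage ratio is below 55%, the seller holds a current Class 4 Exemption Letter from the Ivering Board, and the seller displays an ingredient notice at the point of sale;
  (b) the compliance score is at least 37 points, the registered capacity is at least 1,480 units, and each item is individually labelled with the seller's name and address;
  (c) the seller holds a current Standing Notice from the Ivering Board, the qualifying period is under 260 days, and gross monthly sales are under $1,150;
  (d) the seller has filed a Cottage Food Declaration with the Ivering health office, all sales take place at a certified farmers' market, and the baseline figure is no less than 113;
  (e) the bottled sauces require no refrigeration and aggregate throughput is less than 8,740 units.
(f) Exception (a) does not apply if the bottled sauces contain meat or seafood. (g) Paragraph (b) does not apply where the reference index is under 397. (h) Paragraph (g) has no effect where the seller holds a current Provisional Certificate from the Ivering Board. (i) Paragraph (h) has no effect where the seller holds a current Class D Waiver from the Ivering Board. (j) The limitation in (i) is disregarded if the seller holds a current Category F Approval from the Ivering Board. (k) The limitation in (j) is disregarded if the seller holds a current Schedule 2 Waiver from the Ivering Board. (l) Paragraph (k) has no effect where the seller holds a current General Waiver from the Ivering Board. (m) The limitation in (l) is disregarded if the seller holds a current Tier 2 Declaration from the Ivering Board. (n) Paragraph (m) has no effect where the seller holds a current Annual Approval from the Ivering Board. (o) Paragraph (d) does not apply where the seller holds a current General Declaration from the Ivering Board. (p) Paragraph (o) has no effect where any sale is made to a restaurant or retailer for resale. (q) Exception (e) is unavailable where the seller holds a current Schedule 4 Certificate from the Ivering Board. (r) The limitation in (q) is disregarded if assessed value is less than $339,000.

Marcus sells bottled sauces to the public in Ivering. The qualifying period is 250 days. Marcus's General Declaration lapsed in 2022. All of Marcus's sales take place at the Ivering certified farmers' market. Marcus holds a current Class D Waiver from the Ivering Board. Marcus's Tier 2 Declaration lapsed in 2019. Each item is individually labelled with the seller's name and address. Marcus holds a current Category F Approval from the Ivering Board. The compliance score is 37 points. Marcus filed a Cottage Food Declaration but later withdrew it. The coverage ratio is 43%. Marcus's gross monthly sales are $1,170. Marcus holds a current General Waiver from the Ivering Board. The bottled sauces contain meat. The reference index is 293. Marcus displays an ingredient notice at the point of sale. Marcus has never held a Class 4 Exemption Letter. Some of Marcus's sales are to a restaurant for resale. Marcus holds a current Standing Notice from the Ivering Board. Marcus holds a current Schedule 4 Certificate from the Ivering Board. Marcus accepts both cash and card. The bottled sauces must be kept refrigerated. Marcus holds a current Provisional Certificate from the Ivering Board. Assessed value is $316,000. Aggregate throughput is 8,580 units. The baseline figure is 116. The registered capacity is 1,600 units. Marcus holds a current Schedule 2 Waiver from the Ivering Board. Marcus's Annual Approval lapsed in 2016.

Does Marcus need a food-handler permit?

No — exception (b) applies; Marcus is not required to hold a food-handler permit.

Exception (a) does not apply: there is no Class 4 Exemption Letter in force.
All of (b)'s requirements are met (the compliance score is 37 points, meeting the 37 points threshold; the registered capacity is 1,600 units, meeting the 1,480 units threshold; items are individually labelled). Applying paragraphs (g)–(n): (g) would limit (b) — the reference index is 293, under the 397 limit — but (h) sets (g) aside: (h) operates against (g): a current Provisional Certificate is held. (i) would limit (h) — a current Class D Waiver is held — but (j) sets (i) aside: (j) is engaged — a current Category F Approval is held. (k) would limit (j) — a current Schedule 2 Waiver is held — but (l) sets (k) aside: (l) is engaged — a current General Waiver is held. (m) does not operate here (there is no Tier 2 Declaration in force), so (l) stands. (b) remains available.
Exception (c) requires that gross monthly sales are under $1,150; but gross monthly sales are $1,170, not under $1,150, so (c) is unavailable.
Exception (d) does not apply: the Cottage Food Declaration was withdrawn.
Exception (e) requires that the bottled sauces require no refrigeration; but the bottled sauces require refrigeration, so (e) is unavailable.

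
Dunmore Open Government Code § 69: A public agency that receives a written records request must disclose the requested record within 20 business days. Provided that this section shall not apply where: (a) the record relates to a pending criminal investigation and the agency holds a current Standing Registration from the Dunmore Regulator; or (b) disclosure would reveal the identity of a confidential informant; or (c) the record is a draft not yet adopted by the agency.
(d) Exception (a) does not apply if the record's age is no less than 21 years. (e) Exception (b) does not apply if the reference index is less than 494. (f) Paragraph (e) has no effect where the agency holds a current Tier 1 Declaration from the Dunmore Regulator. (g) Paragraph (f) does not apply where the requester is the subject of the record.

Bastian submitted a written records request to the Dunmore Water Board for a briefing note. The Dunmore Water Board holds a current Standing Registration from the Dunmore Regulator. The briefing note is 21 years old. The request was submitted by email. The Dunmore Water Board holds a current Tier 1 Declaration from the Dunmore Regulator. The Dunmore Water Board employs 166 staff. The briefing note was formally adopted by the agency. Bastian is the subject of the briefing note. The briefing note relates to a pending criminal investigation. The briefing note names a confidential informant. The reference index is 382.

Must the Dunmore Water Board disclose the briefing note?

Exception (a)'s conditions are all satisfied: the briefing note relates to a pending investigation; a current Standing Registration is held. Turning to paragraph (d): (d) operates against (a): the record's age is 21 years, meeting the 21 years threshold. So (a) is unavailable.
Exception (b)'s conditions are all satisfied: the briefing note names a confidential informant. But applying paragraphs (e)–(g): (e) operates — the reference index is 382, less than the 494 limit. (f) would limit (e) — a current Tier 1 Declaration is held — but (g) sets (f) aside: (g) operates against (f): Bastian is the subject of the briefing note. (b) is therefore removed.
Exception (c) fails — the briefing note has been formally adopted.
No exception applies. The general rule governs.

Yes — the Dunmore Water Board must disclose the briefing note.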